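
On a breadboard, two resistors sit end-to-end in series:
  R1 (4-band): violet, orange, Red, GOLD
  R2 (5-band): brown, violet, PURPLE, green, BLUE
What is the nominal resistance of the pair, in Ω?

R1: violet, orange → 73; red ×10^2 → 7300 Ω.
R2: brown, violet, violet → 177; green ×10^5 → 17700000 Ω.
Series: 7300 + 17700000 = 17707300 Ω.

17707300 Ω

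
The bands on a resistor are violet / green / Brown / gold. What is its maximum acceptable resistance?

Violet → 7 (first significant figure)
Green → 5 (second significant figure)
Brown → ×10 multiplier
Gold → ±5% tolerance
75 × 10 = 750 Ω
Maximum = 750 × (1 + 5/100) = 787.5 Ω.

787.5 Ω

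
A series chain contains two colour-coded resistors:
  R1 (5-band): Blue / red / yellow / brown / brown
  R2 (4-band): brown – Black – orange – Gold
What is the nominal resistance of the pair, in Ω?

16240 Ω

R1: blue, red, yellow → 624; brown ×10 → 6240 Ω.
R2: brown, black → 10; orange ×10^3 → 10000 Ω.
Series: 6240 + 10000 = 16240 Ω.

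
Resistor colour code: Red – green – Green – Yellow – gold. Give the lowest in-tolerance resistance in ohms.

Red → 2 (first significant figure)
Green → 5 (second significant figure)
Green → 5 (third significant figure)
Yellow → ×10^4 multiplier
Gold → ±5% tolerance
255 × 10000 = 2550000 Ω
Lowest = 2550000 × (1 − 5/100) = 2422500 Ω.

2422500 Ω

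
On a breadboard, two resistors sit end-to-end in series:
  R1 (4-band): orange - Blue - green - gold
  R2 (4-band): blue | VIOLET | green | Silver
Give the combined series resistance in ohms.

10300000 Ω

R1: orange, blue → 36; green ×10^5 → 3600000 Ω.
R2: blue, violet → 67; green ×10^5 → 6700000 Ω.
Series: 3600000 + 6700000 = 10300000 Ω.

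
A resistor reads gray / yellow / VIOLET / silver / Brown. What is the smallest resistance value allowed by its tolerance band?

Grey → 8 (first significant figure)
Yellow → 4 (second significant figure)
Violet → 7 (third significant figure)
Silver → ×0.01 multiplier
Brown → ±1% tolerance
847 × 0.01 = 8.47 Ω
Smallest = 8.47 × (1 − 1/100) = 8.3853 Ω.

8.3853 Ω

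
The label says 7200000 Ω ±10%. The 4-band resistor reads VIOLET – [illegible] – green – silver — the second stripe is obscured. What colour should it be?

7200000 Ω = 72 × 10^5.
The second band gives digit 2 of the significand, and 2 is red.

red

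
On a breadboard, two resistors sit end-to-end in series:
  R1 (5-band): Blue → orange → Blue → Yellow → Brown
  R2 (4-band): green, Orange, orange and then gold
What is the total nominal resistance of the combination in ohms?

R1: blue, orange, blue → 636; yellow ×10^4 → 6360000 Ω.
R2: green, orange → 53; orange ×10^3 → 53000 Ω.
Series: 6360000 + 53000 = 6413000 Ω.

6413000 Ω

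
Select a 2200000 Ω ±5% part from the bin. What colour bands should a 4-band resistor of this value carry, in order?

2200000 Ω = 22 × 10^5.
2 → red
2 → red
Multiplier 10^5 → green.
±5% tolerance → gold.

red, red, green, gold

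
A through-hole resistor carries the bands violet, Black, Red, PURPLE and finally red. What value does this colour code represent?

7020000000 Ω

Violet → 7 (first significant figure)
Black → 0 (second significant figure)
Red → 2 (third significant figure)
Violet → ×10^7 multiplier
702 × 10000000 = 7020000000 Ω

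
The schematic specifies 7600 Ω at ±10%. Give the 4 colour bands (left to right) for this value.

violet, blue, red, silver

7600 Ω = 76 × 10^2.
7 → violet
6 → blue
Multiplier 10^2 → red.
±10% tolerance → silver.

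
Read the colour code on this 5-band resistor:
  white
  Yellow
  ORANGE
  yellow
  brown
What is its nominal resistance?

White → 9 (first significant figure)
Yellow → 4 (second significant figure)
Orange → 3 (third significant figure)
Yellow → ×10^4 multiplier
943 × 10000 = 9430000 Ω

9430000 Ω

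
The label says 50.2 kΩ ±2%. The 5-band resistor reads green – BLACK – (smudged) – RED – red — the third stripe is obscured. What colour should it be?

50200 Ω = 502 × 10^2.
The third band gives digit 2 of the significand, and 2 is red.

red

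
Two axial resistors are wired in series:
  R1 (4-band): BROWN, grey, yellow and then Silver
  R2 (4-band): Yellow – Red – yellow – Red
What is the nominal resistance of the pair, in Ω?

600000 Ω

R1: brown, grey → 18; yellow ×10^4 → 180000 Ω.
R2: yellow, red → 42; yellow ×10^4 → 420000 Ω.
Series: 180000 + 420000 = 600000 Ω.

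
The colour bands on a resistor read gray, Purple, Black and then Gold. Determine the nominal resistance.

87 Ω

Grey → 8 (first significant figure)
Violet → 7 (second significant figure)
Black → ×1 multiplier
87 × 1 = 87 Ω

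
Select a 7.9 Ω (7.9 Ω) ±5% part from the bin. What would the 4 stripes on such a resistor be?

violet, white, gold, gold

7.9 Ω = 79 × 10^-1.
7 → violet
9 → white
Multiplier 10^-1 → gold.
±5% tolerance → gold.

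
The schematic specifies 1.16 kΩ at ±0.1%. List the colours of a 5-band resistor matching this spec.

1160 Ω = 116 × 10^1.
1 → brown
1 → brown
6 → blue
Multiplier 10^1 → brown.
±0.1% tolerance → violet.

brown, brown, blue, brown, violet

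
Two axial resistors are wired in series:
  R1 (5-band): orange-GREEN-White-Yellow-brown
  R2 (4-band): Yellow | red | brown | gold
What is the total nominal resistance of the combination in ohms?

R1: orange, green, white → 359; yellow ×10^4 → 3590000 Ω.
R2: yellow, red → 42; brown ×10 → 420 Ω.
Series: 3590000 + 420 = 3590420 Ω.

3590420 Ω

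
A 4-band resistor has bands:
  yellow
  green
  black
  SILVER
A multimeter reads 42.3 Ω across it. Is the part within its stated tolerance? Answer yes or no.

yes

Yellow → 4 (first significant figure)
Green → 5 (second significant figure)
Black → ×1 multiplier
Silver → ±10% tolerance
45 × 1 = 45 Ω
Allowed range: 40.5 Ω to 49.5 Ω.
42.3 Ω lies inside that range.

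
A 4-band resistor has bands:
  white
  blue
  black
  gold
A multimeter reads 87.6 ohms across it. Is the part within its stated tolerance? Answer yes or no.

no

White → 9 (first significant figure)
Blue → 6 (second significant figure)
Black → ×1 multiplier
Gold → ±5% tolerance
96 × 1 = 96 Ω
Allowed range: 91.2 Ω to 100.8 Ω.
87.6 ohms lies outside that range.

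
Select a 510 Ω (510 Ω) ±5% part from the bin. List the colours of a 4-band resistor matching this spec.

510 Ω = 51 × 10^1.
5 → green
1 → brown
Multiplier 10^1 → brown.
±5% tolerance → gold.

green, brown, brown, gold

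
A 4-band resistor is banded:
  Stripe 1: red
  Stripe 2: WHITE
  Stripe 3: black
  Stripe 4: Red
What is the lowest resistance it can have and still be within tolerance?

28.42 Ω

Red → 2 (first significant figure)
White → 9 (second significant figure)
Black → ×1 multiplier
Red → ±2% tolerance
29 × 1 = 29 Ω
Lowest = 29 × (1 − 2/100) = 28.42 Ω.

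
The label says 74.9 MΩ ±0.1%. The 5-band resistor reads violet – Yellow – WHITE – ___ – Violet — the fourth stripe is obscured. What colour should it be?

74900000 Ω = 749 × 10^5.
The fourth band is the multiplier, 10^5, which is green.

green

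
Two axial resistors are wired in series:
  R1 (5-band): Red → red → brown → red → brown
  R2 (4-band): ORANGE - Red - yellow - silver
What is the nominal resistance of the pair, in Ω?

342100 Ω

R1: red, red, brown → 221; red ×10^2 → 22100 Ω.
R2: orange, red → 32; yellow ×10^4 → 320000 Ω.
Series: 22100 + 320000 = 342100 Ω.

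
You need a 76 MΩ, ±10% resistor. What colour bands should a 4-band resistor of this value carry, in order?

76000000 Ω = 76 × 10^6.
7 → violet
6 → blue
Multiplier 10^6 → blue.
±10% tolerance → silver.

violet, blue, blue, silver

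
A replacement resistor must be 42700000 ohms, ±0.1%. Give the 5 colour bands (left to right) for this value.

42700000 Ω = 427 × 10^5.
4 → yellow
2 → red
7 → violet
Multiplier 10^5 → green.
±0.1% tolerance → violet.

yellow, red, violet, green, violet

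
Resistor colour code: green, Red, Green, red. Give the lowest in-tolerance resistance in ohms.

5096000 Ω

Green → 5 (first significant figure)
Red → 2 (second significant figure)
Green → ×10^5 multiplier
Red → ±2% tolerance
52 × 100000 = 5200000 Ω
Lowest = 5200000 × (1 − 2/100) = 5096000 Ω.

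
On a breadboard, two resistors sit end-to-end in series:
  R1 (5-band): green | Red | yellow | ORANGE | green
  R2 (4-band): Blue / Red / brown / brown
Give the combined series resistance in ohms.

524620 Ω

R1: green, red, yellow → 524; orange ×10^3 → 524000 Ω.
R2: blue, red → 62; brown ×10 → 620 Ω.
Series: 524000 + 620 = 524620 Ω.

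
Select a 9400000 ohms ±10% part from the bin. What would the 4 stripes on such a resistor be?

white, yellow, green, silver

9400000 Ω = 94 × 10^5.
9 → white
4 → yellow
Multiplier 10^5 → green.
±10% tolerance → silver.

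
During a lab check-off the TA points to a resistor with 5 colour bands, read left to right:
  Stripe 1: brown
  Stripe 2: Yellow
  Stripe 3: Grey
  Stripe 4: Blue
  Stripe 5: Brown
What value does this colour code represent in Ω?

148000000 Ω

Brown → 1 (first significant figure)
Yellow → 4 (second significant figure)
Grey → 8 (third significant figure)
Blue → ×10^6 multiplier
148 × 1000000 = 148000000 Ω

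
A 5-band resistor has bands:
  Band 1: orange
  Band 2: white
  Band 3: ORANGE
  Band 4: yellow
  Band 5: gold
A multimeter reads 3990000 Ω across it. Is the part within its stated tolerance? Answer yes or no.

yes

Orange → 3 (first significant figure)
White → 9 (second significant figure)
Orange → 3 (third significant figure)
Yellow → ×10^4 multiplier
Gold → ±5% tolerance
393 × 10000 = 3930000 Ω
Allowed range: 3733500 Ω to 4126500 Ω.
3990000 Ω lies inside that range.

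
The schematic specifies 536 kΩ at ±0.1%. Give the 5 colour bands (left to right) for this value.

536000 Ω = 536 × 10^3.
5 → green
3 → orange
6 → blue
Multiplier 10^3 → orange.
±0.1% tolerance → violet.

green, orange, blue, orange, violet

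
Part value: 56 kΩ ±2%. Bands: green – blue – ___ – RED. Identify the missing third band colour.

orange

56000 Ω = 56 × 10^3.
The third band is the multiplier, 10^3, which is orange.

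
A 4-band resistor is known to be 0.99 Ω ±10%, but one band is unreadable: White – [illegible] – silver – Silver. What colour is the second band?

0.99 Ω = 99 × 10^-2.
The second band gives digit 9 of the significand, and 9 is white.

white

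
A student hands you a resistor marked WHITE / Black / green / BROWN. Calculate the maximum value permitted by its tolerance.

9090000 Ω

White → 9 (first significant figure)
Black → 0 (second significant figure)
Green → ×10^5 multiplier
Brown → ±1% tolerance
90 × 100000 = 9000000 Ω
Maximum = 9000000 × (1 + 1/100) = 9090000 Ω.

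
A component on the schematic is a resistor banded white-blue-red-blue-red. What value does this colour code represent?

White → 9 (first significant figure)
Blue → 6 (second significant figure)
Red → 2 (third significant figure)
Blue → ×10^6 multiplier
962 × 1000000 = 962000000 Ω

962000000 Ω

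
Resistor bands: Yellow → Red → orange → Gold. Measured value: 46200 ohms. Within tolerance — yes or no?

no

Yellow → 4 (first significant figure)
Red → 2 (second significant figure)
Orange → ×10^3 multiplier
Gold → ±5% tolerance
42 × 1000 = 42000 Ω
Allowed range: 39900 Ω to 44100 Ω.
46200 ohms lies outside that range.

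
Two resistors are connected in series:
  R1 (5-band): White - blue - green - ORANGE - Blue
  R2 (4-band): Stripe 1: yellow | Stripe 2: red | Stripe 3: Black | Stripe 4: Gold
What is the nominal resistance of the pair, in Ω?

R1: white, blue, green → 965; orange ×10^3 → 965000 Ω.
R2: yellow, red → 42; black ×1 → 42 Ω.
Series: 965000 + 42 = 965042 Ω.

965042 Ω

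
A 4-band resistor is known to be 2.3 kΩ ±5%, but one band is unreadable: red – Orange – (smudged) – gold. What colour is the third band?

red

2300 Ω = 23 × 10^2.
The third band is the multiplier, 10^2, which is red.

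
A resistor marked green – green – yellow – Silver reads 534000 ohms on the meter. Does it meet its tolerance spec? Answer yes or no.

Green → 5 (first significant figure)
Green → 5 (second significant figure)
Yellow → ×10^4 multiplier
Silver → ±10% tolerance
55 × 10000 = 550000 Ω
Allowed range: 495000 Ω to 605000 Ω.
534000 ohms lies inside that range.

yes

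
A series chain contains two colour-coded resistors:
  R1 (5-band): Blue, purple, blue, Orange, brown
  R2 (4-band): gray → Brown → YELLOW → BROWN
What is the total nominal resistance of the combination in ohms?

1486000 Ω

R1: blue, violet, blue → 676; orange ×10^3 → 676000 Ω.
R2: grey, brown → 81; yellow ×10^4 → 810000 Ω.
Series: 676000 + 810000 = 1486000 Ω.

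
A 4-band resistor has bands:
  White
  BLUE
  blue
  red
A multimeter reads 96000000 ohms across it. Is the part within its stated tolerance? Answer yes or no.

yes

White → 9 (first significant figure)
Blue → 6 (second significant figure)
Blue → ×10^6 multiplier
Red → ±2% tolerance
96 × 1000000 = 96000000 Ω
Allowed range: 94080000 Ω to 97920000 Ω.
96000000 ohms lies inside that range.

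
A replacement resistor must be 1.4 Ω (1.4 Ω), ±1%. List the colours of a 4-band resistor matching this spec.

brown, yellow, gold, brown

1.4 Ω = 14 × 10^-1.
1 → brown
4 → yellow
Multiplier 10^-1 → gold.
±1% tolerance → brown.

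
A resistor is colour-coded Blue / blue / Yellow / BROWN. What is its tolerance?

±1%

The last band, brown, is the tolerance band.
Brown corresponds to ±1%.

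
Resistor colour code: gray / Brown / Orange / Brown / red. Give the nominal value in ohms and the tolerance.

8130 Ω ±2%

Grey → 8 (first significant figure)
Brown → 1 (second significant figure)
Orange → 3 (third significant figure)
Brown → ×10 multiplier
Red → ±2% tolerance
813 × 10 = 8130 Ω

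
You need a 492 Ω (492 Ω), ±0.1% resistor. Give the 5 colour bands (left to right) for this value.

492 Ω = 492 × 10^0.
4 → yellow
9 → white
2 → red
Multiplier 10^0 → black.
±0.1% tolerance → violet.

yellow, white, red, black, violet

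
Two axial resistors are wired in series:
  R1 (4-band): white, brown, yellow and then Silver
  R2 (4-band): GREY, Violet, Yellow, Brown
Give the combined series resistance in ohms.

R1: white, brown → 91; yellow ×10^4 → 910000 Ω.
R2: grey, violet → 87; yellow ×10^4 → 870000 Ω.
Series: 910000 + 870000 = 1780000 Ω.

1780000 Ω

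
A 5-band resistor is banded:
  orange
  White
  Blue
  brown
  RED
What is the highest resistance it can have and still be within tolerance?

Orange → 3 (first significant figure)
White → 9 (second significant figure)
Blue → 6 (third significant figure)
Brown → ×10 multiplier
Red → ±2% tolerance
396 × 10 = 3960 Ω
Highest = 3960 × (1 + 2/100) = 4039.2 Ω.

4039.2 Ω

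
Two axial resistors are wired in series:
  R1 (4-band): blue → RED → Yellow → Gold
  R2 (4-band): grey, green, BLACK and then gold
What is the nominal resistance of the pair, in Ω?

R1: blue, red → 62; yellow ×10^4 → 620000 Ω.
R2: grey, green → 85; black ×1 → 85 Ω.
Series: 620000 + 85 = 620085 Ω.

620085 Ω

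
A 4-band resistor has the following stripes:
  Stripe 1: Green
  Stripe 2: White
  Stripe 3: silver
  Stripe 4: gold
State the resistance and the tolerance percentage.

Green → 5 (first significant figure)
White → 9 (second significant figure)
Silver → ×0.01 multiplier
Gold → ±5% tolerance
59 × 0.01 = 0.59 Ω

0.59 Ω ±5%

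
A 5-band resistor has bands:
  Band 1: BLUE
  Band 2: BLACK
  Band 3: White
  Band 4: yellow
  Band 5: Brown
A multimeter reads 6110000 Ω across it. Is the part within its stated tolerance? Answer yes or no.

Blue → 6 (first significant figure)
Black → 0 (second significant figure)
White → 9 (third significant figure)
Yellow → ×10^4 multiplier
Brown → ±1% tolerance
609 × 10000 = 6090000 Ω
Allowed range: 6029100 Ω to 6150900 Ω.
6110000 Ω lies inside that range.

yes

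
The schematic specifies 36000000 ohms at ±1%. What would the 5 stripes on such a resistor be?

orange, blue, black, green, brown

36000000 Ω = 360 × 10^5.
3 → orange
6 → blue
0 → black
Multiplier 10^5 → green.
±1% tolerance → brown.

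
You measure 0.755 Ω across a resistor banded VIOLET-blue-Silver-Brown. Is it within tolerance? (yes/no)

Violet → 7 (first significant figure)
Blue → 6 (second significant figure)
Silver → ×0.01 multiplier
Brown → ±1% tolerance
76 × 0.01 = 0.76 Ω
Allowed range: 0.7524 Ω to 0.7676 Ω.
0.755 Ω lies inside that range.

yes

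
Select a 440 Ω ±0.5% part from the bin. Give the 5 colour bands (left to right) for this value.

yellow, yellow, black, black, green

440 Ω = 440 × 10^0.
4 → yellow
4 → yellow
0 → black
Multiplier 10^0 → black.
±0.5% tolerance → green.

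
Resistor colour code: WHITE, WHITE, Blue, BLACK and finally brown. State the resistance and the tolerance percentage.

996 Ω ±1%

White → 9 (first significant figure)
White → 9 (second significant figure)
Blue → 6 (third significant figure)
Black → ×1 multiplier
Brown → ±1% tolerance
996 × 1 = 996 Ω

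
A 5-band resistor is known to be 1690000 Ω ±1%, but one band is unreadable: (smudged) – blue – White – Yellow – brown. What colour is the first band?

1690000 Ω = 169 × 10^4.
The first band gives digit 1 of the significand, and 1 is brown.

brown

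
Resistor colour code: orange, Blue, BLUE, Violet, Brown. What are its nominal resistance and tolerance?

Orange → 3 (first significant figure)
Blue → 6 (second significant figure)
Blue → 6 (third significant figure)
Violet → ×10^7 multiplier
Brown → ±1% tolerance
366 × 10000000 = 3660000000 Ω

3660000000 Ω ±1%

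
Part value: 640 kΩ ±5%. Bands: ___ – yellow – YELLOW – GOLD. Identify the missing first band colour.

blue

640000 Ω = 64 × 10^4.
The first band gives digit 6 of the significand, and 6 is blue.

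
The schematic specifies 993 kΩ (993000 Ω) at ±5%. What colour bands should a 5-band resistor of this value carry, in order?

white, white, orange, orange, gold

993000 Ω = 993 × 10^3.
9 → white
9 → white
3 → orange
Multiplier 10^3 → orange.
±5% tolerance → gold.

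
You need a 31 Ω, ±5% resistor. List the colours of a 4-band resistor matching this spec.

31 Ω = 31 × 10^0.
3 → orange
1 → brown
Multiplier 10^0 → black.
±5% tolerance → gold.

orange, brown, black, gold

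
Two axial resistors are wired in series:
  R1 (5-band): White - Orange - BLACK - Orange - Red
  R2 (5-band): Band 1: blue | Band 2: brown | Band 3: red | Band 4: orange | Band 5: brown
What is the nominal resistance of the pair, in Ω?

R1: white, orange, black → 930; orange ×10^3 → 930000 Ω.
R2: blue, brown, red → 612; orange ×10^3 → 612000 Ω.
Series: 930000 + 612000 = 1542000 Ω.

1542000 Ω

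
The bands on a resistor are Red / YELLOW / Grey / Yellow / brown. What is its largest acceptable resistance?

2504800 Ω

Red → 2 (first significant figure)
Yellow → 4 (second significant figure)
Grey → 8 (third significant figure)
Yellow → ×10^4 multiplier
Brown → ±1% tolerance
248 × 10000 = 2480000 Ω
Largest = 2480000 × (1 + 1/100) = 2504800 Ω.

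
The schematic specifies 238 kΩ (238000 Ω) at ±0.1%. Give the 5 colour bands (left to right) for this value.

red, orange, grey, orange, violet

238000 Ω = 238 × 10^3.
2 → red
3 → orange
8 → grey
Multiplier 10^3 → orange.
±0.1% tolerance → violet.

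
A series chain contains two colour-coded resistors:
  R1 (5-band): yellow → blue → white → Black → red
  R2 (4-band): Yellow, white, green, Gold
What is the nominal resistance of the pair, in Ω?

4900469 Ω

R1: yellow, blue, white → 469; black ×1 → 469 Ω.
R2: yellow, white → 49; green ×10^5 → 4900000 Ω.
Series: 469 + 4900000 = 4900469 Ω.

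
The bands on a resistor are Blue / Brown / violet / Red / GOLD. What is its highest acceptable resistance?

Blue → 6 (first significant figure)
Brown → 1 (second significant figure)
Violet → 7 (third significant figure)
Red → ×10^2 multiplier
Gold → ±5% tolerance
617 × 100 = 61700 Ω
Highest = 61700 × (1 + 5/100) = 64785 Ω.

64785 Ω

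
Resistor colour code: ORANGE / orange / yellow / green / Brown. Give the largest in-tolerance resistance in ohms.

Orange → 3 (first significant figure)
Orange → 3 (second significant figure)
Yellow → 4 (third significant figure)
Green → ×10^5 multiplier
Brown → ±1% tolerance
334 × 100000 = 33400000 Ω
Largest = 33400000 × (1 + 1/100) = 33734000 Ω.

33734000 Ω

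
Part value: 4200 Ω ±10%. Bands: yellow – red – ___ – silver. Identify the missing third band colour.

4200 Ω = 42 × 10^2.
The third band is the multiplier, 10^2, which is red.

red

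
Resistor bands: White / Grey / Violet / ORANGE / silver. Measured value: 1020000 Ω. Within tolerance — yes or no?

White → 9 (first significant figure)
Grey → 8 (second significant figure)
Violet → 7 (third significant figure)
Orange → ×10^3 multiplier
Silver → ±10% tolerance
987 × 1000 = 987000 Ω
Allowed range: 888300 Ω to 1085700 Ω.
1020000 Ω lies inside that range.

yes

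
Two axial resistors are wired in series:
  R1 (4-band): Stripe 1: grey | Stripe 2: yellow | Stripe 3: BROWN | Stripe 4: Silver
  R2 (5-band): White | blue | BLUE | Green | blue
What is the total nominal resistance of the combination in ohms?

96600840 Ω

R1: grey, yellow → 84; brown ×10 → 840 Ω.
R2: white, blue, blue → 966; green ×10^5 → 96600000 Ω.
Series: 840 + 96600000 = 96600840 Ω.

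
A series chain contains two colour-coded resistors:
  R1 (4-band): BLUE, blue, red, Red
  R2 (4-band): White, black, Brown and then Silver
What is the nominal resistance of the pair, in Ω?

R1: blue, blue → 66; red ×10^2 → 6600 Ω.
R2: white, black → 90; brown ×10 → 900 Ω.
Series: 6600 + 900 = 7500 Ω.

7500 Ω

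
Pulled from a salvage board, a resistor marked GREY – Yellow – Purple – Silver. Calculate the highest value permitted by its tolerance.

Grey → 8 (first significant figure)
Yellow → 4 (second significant figure)
Violet → ×10^7 multiplier
Silver → ±10% tolerance
84 × 10000000 = 840000000 Ω
Highest = 840000000 × (1 + 10/100) = 924000000 Ω.

924000000 Ω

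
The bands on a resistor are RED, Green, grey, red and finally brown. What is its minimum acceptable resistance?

Red → 2 (first significant figure)
Green → 5 (second significant figure)
Grey → 8 (third significant figure)
Red → ×10^2 multiplier
Brown → ±1% tolerance
258 × 100 = 25800 Ω
Minimum = 25800 × (1 − 1/100) = 25542 Ω.

25542 Ω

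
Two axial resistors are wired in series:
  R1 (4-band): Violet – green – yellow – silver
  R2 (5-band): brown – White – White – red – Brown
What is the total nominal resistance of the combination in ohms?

769900 Ω

R1: violet, green → 75; yellow ×10^4 → 750000 Ω.
R2: brown, white, white → 199; red ×10^2 → 19900 Ω.
Series: 750000 + 19900 = 769900 Ω.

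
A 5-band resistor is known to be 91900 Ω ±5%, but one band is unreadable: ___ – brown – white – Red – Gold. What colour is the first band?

white

91900 Ω = 919 × 10^2.
The first band gives digit 9 of the significand, and 9 is white.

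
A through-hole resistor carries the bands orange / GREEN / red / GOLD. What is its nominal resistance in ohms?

3500 Ω

Orange → 3 (first significant figure)
Green → 5 (second significant figure)
Red → ×10^2 multiplier
35 × 100 = 3500 Ω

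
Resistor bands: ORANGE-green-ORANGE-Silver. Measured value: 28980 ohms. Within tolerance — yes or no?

no

Orange → 3 (first significant figure)
Green → 5 (second significant figure)
Orange → ×10^3 multiplier
Silver → ±10% tolerance
35 × 1000 = 35000 Ω
Allowed range: 31500 Ω to 38500 Ω.
28980 ohms lies outside that range.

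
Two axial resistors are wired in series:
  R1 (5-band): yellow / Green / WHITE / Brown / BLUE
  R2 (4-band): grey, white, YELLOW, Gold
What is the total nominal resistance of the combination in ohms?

R1: yellow, green, white → 459; brown ×10 → 4590 Ω.
R2: grey, white → 89; yellow ×10^4 → 890000 Ω.
Series: 4590 + 890000 = 894590 Ω.

894590 Ω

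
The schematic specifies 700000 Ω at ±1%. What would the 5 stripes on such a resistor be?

700000 Ω = 700 × 10^3.
7 → violet
0 → black
0 → black
Multiplier 10^3 → orange.
±1% tolerance → brown.

violet, black, black, orange, brown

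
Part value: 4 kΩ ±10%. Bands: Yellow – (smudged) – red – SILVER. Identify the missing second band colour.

black

4000 Ω = 40 × 10^2.
The second band gives digit 0 of the significand, and 0 is black.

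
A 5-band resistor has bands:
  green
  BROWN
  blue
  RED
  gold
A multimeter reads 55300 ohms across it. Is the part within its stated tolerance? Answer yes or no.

Green → 5 (first significant figure)
Brown → 1 (second significant figure)
Blue → 6 (third significant figure)
Red → ×10^2 multiplier
Gold → ±5% tolerance
516 × 100 = 51600 Ω
Allowed range: 49020 Ω to 54180 Ω.
55300 ohms lies outside that range.

no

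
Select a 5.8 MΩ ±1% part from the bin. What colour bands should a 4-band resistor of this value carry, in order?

5800000 Ω = 58 × 10^5.
5 → green
8 → grey
Multiplier 10^5 → green.
±1% tolerance → brown.

green, grey, green, brown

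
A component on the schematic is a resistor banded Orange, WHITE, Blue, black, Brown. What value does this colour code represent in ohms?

396 Ω

Orange → 3 (first significant figure)
White → 9 (second significant figure)
Blue → 6 (third significant figure)
Black → ×1 multiplier
396 × 1 = 396 Ω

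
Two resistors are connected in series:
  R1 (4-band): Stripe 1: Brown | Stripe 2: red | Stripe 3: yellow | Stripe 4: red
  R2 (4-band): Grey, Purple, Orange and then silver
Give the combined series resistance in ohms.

207000 Ω

R1: brown, red → 12; yellow ×10^4 → 120000 Ω.
R2: grey, violet → 87; orange ×10^3 → 87000 Ω.
Series: 120000 + 87000 = 207000 Ω.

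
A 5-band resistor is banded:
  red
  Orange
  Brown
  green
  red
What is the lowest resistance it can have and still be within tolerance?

Red → 2 (first significant figure)
Orange → 3 (second significant figure)
Brown → 1 (third significant figure)
Green → ×10^5 multiplier
Red → ±2% tolerance
231 × 100000 = 23100000 Ω
Lowest = 23100000 × (1 − 2/100) = 22638000 Ω.

22638000 Ω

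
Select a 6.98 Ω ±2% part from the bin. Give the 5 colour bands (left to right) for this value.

blue, white, grey, silver, red

6.98 Ω = 698 × 10^-2.
6 → blue
9 → white
8 → grey
Multiplier 10^-2 → silver.
±2% tolerance → red.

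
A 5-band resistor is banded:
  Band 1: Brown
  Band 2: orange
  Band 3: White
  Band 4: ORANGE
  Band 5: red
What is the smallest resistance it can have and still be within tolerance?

136220 Ω

Brown → 1 (first significant figure)
Orange → 3 (second significant figure)
White → 9 (third significant figure)
Orange → ×10^3 multiplier
Red → ±2% tolerance
139 × 1000 = 139000 Ω
Smallest = 139000 × (1 − 2/100) = 136220 Ω.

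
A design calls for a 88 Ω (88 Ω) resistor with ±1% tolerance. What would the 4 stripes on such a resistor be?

88 Ω = 88 × 10^0.
8 → grey
8 → grey
Multiplier 10^0 → black.
±1% tolerance → brown.

grey, grey, black, brown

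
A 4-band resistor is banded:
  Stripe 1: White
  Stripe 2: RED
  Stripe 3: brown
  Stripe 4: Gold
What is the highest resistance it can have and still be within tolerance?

966 Ω

White → 9 (first significant figure)
Red → 2 (second significant figure)
Brown → ×10 multiplier
Gold → ±5% tolerance
92 × 10 = 920 Ω
Highest = 920 × (1 + 5/100) = 966 Ω.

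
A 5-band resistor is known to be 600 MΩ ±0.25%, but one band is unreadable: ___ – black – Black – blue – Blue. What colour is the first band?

blue

600000000 Ω = 600 × 10^6.
The first band gives digit 6 of the significand, and 6 is blue.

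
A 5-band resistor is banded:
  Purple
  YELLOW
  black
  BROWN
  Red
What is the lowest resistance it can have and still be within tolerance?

7252 Ω

Violet → 7 (first significant figure)
Yellow → 4 (second significant figure)
Black → 0 (third significant figure)
Brown → ×10 multiplier
Red → ±2% tolerance
740 × 10 = 7400 Ω
Lowest = 7400 × (1 − 2/100) = 7252 Ω.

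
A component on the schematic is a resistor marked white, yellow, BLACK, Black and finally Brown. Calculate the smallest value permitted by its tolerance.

930.6 Ω

White → 9 (first significant figure)
Yellow → 4 (second significant figure)
Black → 0 (third significant figure)
Black → ×1 multiplier
Brown → ±1% tolerance
940 × 1 = 940 Ω
Smallest = 940 × (1 − 1/100) = 930.6 Ω.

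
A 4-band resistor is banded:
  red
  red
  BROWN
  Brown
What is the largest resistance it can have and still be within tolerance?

Red → 2 (first significant figure)
Red → 2 (second significant figure)
Brown → ×10 multiplier
Brown → ±1% tolerance
22 × 10 = 220 Ω
Largest = 220 × (1 + 1/100) = 222.2 Ω.

222.2 Ω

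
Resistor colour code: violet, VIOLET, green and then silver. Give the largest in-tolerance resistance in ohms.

8470000 Ω

Violet → 7 (first significant figure)
Violet → 7 (second significant figure)
Green → ×10^5 multiplier
Silver → ±10% tolerance
77 × 100000 = 7700000 Ω
Largest = 7700000 × (1 + 10/100) = 8470000 Ω.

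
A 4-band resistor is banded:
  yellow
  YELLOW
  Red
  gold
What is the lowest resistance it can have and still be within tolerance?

Yellow → 4 (first significant figure)
Yellow → 4 (second significant figure)
Red → ×10^2 multiplier
Gold → ±5% tolerance
44 × 100 = 4400 Ω
Lowest = 4400 × (1 − 5/100) = 4180 Ω.

4180 Ω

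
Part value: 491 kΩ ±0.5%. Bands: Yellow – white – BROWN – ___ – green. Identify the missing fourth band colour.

491000 Ω = 491 × 10^3.
The fourth band is the multiplier, 10^3, which is orange.

orange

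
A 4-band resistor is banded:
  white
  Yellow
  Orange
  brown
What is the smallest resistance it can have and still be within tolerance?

White → 9 (first significant figure)
Yellow → 4 (second significant figure)
Orange → ×10^3 multiplier
Brown → ±1% tolerance
94 × 1000 = 94000 Ω
Smallest = 94000 × (1 − 1/100) = 93060 Ω.

93060 Ω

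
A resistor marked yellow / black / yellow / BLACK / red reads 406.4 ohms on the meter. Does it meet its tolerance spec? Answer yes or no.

yes

Yellow → 4 (first significant figure)
Black → 0 (second significant figure)
Yellow → 4 (third significant figure)
Black → ×1 multiplier
Red → ±2% tolerance
404 × 1 = 404 Ω
Allowed range: 395.92 Ω to 412.08 Ω.
406.4 ohms lies inside that range.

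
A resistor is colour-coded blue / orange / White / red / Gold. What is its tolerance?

±5%

The last band, gold, is the tolerance band.
Gold corresponds to ±5%.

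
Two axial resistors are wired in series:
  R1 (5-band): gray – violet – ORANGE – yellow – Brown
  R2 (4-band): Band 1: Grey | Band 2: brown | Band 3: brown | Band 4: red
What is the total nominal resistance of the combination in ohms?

8730810 Ω

R1: grey, violet, orange → 873; yellow ×10^4 → 8730000 Ω.
R2: grey, brown → 81; brown ×10 → 810 Ω.
Series: 8730000 + 810 = 8730810 Ω.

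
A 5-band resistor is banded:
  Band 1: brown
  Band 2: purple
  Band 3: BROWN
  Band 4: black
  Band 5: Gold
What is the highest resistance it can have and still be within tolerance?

Brown → 1 (first significant figure)
Violet → 7 (second significant figure)
Brown → 1 (third significant figure)
Black → ×1 multiplier
Gold → ±5% tolerance
171 × 1 = 171 Ω
Highest = 171 × (1 + 5/100) = 179.55 Ω.

179.55 Ω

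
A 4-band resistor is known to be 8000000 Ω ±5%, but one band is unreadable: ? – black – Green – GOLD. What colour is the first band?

grey

8000000 Ω = 80 × 10^5.
The first band gives digit 8 of the significand, and 8 is grey.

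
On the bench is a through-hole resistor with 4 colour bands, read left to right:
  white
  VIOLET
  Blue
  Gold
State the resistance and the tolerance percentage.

97000000 Ω ±5%

White → 9 (first significant figure)
Violet → 7 (second significant figure)
Blue → ×10^6 multiplier
Gold → ±5% tolerance
97 × 1000000 = 97000000 Ω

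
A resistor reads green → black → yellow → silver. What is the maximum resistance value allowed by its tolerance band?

Green → 5 (first significant figure)
Black → 0 (second significant figure)
Yellow → ×10^4 multiplier
Silver → ±10% tolerance
50 × 10000 = 500000 Ω
Maximum = 500000 × (1 + 10/100) = 550000 Ω.

550000 Ω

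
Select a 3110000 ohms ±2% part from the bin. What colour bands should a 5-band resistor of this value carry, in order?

3110000 Ω = 311 × 10^4.
3 → orange
1 → brown
1 → brown
Multiplier 10^4 → yellow.
±2% tolerance → red.

orange, brown, brown, yellow, red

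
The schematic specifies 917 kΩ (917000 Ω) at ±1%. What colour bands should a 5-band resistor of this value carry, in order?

white, brown, violet, orange, brown

917000 Ω = 917 × 10^3.
9 → white
1 → brown
7 → violet
Multiplier 10^3 → orange.
±1% tolerance → brown.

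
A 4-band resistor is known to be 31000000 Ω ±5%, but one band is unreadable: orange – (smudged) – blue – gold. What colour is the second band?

31000000 Ω = 31 × 10^6.
The second band gives digit 1 of the significand, and 1 is brown.

brown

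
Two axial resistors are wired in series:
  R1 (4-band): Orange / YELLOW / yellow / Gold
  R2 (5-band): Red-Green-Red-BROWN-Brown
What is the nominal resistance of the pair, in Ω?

342520 Ω

R1: orange, yellow → 34; yellow ×10^4 → 340000 Ω.
R2: red, green, red → 252; brown ×10 → 2520 Ω.
Series: 340000 + 2520 = 342520 Ω.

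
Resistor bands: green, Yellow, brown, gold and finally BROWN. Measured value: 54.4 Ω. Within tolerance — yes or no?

yes

Green → 5 (first significant figure)
Yellow → 4 (second significant figure)
Brown → 1 (third significant figure)
Gold → ×0.1 multiplier
Brown → ±1% tolerance
541 × 0.1 = 54.1 Ω
Allowed range: 53.559 Ω to 54.641 Ω.
54.4 Ω lies inside that range.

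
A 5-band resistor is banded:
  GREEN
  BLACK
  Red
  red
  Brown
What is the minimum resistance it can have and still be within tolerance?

49698 Ω

Green → 5 (first significant figure)
Black → 0 (second significant figure)
Red → 2 (third significant figure)
Red → ×10^2 multiplier
Brown → ±1% tolerance
502 × 100 = 50200 Ω
Minimum = 50200 × (1 − 1/100) = 49698 Ω.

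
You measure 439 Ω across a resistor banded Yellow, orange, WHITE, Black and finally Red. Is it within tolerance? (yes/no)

yes

Yellow → 4 (first significant figure)
Orange → 3 (second significant figure)
White → 9 (third significant figure)
Black → ×1 multiplier
Red → ±2% tolerance
439 × 1 = 439 Ω
Allowed range: 430.22 Ω to 447.78 Ω.
439 Ω lies inside that range.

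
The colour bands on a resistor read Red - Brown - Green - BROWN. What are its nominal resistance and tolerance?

2100000 Ω ±1%

Red → 2 (first significant figure)
Brown → 1 (second significant figure)
Green → ×10^5 multiplier
Brown → ±1% tolerance
21 × 100000 = 2100000 Ω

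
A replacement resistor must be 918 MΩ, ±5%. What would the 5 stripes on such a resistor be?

918000000 Ω = 918 × 10^6.
9 → white
1 → brown
8 → grey
Multiplier 10^6 → blue.
±5% tolerance → gold.

white, brown, grey, blue, gold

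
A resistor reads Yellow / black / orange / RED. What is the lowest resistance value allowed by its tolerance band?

39200 Ω

Yellow → 4 (first significant figure)
Black → 0 (second significant figure)
Orange → ×10^3 multiplier
Red → ±2% tolerance
40 × 1000 = 40000 Ω
Lowest = 40000 × (1 − 2/100) = 39200 Ω.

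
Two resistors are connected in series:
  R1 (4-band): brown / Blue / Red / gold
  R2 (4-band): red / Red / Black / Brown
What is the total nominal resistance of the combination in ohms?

1622 Ω

R1: brown, blue → 16; red ×10^2 → 1600 Ω.
R2: red, red → 22; black ×1 → 22 Ω.
Series: 1600 + 22 = 1622 Ω.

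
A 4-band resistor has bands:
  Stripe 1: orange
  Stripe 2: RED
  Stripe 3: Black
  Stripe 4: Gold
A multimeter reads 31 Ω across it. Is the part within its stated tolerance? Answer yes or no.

yes

Orange → 3 (first significant figure)
Red → 2 (second significant figure)
Black → ×1 multiplier
Gold → ±5% tolerance
32 × 1 = 32 Ω
Allowed range: 30.4 Ω to 33.6 Ω.
31 Ω lies inside that range.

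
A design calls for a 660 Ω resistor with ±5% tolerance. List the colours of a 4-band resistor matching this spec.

blue, blue, brown, gold

660 Ω = 66 × 10^1.
6 → blue
6 → blue
Multiplier 10^1 → brown.
±5% tolerance → gold.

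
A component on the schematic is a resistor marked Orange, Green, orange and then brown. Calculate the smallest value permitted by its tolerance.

Orange → 3 (first significant figure)
Green → 5 (second significant figure)
Orange → ×10^3 multiplier
Brown → ±1% tolerance
35 × 1000 = 35000 Ω
Smallest = 35000 × (1 − 1/100) = 34650 Ω.

34650 Ω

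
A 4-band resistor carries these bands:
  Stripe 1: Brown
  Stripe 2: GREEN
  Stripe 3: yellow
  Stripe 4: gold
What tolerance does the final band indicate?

The last band, gold, is the tolerance band.
Gold corresponds to ±5%.

±5%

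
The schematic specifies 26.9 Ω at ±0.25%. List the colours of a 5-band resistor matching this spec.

26.9 Ω = 269 × 10^-1.
2 → red
6 → blue
9 → white
Multiplier 10^-1 → gold.
±0.25% tolerance → blue.

red, blue, white, gold, blue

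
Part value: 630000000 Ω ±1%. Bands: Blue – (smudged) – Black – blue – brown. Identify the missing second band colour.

orange

630000000 Ω = 630 × 10^6.
The second band gives digit 3 of the significand, and 3 is orange.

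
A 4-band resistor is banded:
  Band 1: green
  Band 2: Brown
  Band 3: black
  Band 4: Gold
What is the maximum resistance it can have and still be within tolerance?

Green → 5 (first significant figure)
Brown → 1 (second significant figure)
Black → ×1 multiplier
Gold → ±5% tolerance
51 × 1 = 51 Ω
Maximum = 51 × (1 + 5/100) = 53.55 Ω.

53.55 Ω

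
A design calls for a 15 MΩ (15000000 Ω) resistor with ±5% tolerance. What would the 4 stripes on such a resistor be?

15000000 Ω = 15 × 10^6.
1 → brown
5 → green
Multiplier 10^6 → blue.
±5% tolerance → gold.

brown, green, blue, gold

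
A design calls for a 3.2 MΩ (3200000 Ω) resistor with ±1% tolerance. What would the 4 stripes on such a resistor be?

3200000 Ω = 32 × 10^5.
3 → orange
2 → red
Multiplier 10^5 → green.
±1% tolerance → brown.

orange, red, green, brown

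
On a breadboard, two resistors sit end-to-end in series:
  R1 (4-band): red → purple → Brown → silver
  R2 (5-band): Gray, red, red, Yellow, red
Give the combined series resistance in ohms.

8220270 Ω

R1: red, violet → 27; brown ×10 → 270 Ω.
R2: grey, red, red → 822; yellow ×10^4 → 8220000 Ω.
Series: 270 + 8220000 = 8220270 Ω.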